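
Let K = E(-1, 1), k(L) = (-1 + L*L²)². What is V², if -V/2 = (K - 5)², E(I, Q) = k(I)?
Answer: 4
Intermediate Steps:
k(L) = (-1 + L³)²
E(I, Q) = (-1 + I³)²
K = 4 (K = (-1 + (-1)³)² = (-1 - 1)² = (-2)² = 4)
V = -2 (V = -2*(4 - 5)² = -2*(-1)² = -2*1 = -2)
V² = (-2)² = 4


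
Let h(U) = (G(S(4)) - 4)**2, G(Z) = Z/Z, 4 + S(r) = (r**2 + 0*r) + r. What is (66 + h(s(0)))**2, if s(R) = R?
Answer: 5625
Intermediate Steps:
S(r) = -4 + r + r**2 (S(r) = -4 + ((r**2 + 0*r) + r) = -4 + ((r**2 + 0) + r) = -4 + (r**2 + r) = -4 + (r + r**2) = -4 + r + r**2)
G(Z) = 1
h(U) = 9 (h(U) = (1 - 4)**2 = (-3)**2 = 9)
(66 + h(s(0)))**2 = (66 + 9)**2 = 75**2 = 5625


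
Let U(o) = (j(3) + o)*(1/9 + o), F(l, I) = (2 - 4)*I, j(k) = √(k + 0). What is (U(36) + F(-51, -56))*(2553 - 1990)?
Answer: 794956 + 182975*√3/9 ≈ 8.3017e+5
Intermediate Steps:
j(k) = √k
F(l, I) = -2*I
U(o) = (⅑ + o)*(o + √3) (U(o) = (√3 + o)*(1/9 + o) = (o + √3)*(⅑ + o) = (⅑ + o)*(o + √3))
(U(36) + F(-51, -56))*(2553 - 1990) = ((36² + (⅑)*36 + √3/9 + 36*√3) - 2*(-56))*(2553 - 1990) = ((1296 + 4 + √3/9 + 36*√3) + 112)*563 = ((1300 + 325*√3/9) + 112)*563 = (1412 + 325*√3/9)*563 = 794956 + 182975*√3/9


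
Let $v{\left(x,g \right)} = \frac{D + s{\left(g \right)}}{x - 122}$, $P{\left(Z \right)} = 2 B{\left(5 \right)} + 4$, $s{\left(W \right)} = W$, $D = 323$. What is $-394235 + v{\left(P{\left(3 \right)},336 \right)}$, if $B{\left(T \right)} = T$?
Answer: $- \frac{42578039}{108} \approx -3.9424 \cdot 10^{5}$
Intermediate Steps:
$P{\left(Z \right)} = 14$ ($P{\left(Z \right)} = 2 \cdot 5 + 4 = 10 + 4 = 14$)
$v{\left(x,g \right)} = \frac{323 + g}{-122 + x}$ ($v{\left(x,g \right)} = \frac{323 + g}{x - 122} = \frac{323 + g}{-122 + x}$)
$-394235 + v{\left(P{\left(3 \right)},336 \right)} = -394235 + \frac{323 + 336}{-122 + 14} = -394235 + \frac{1}{-108} \cdot 659 = -394235 - \frac{659}{108} = - \frac{42578039}{108}$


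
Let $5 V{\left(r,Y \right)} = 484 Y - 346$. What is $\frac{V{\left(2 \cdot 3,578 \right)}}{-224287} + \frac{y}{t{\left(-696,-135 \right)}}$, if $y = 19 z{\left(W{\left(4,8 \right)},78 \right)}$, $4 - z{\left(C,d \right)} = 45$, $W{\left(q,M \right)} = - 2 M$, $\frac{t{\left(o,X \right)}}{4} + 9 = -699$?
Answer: $\frac{82320073}{3175903920} \approx 0.02592$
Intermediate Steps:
$t{\left(o,X \right)} = -2832$ ($t{\left(o,X \right)} = -36 + 4 \left(-699\right) = -36 - 2796 = -2832$)
$z{\left(C,d \right)} = -41$ ($z{\left(C,d \right)} = 4 - 45 = -41$)
$y = -779$ ($y = 19 \left(-41\right) = -779$)
$V{\left(r,Y \right)} = - \frac{346}{5} + \frac{484 Y}{5}$ ($V{\left(r,Y \right)} = \frac{484 Y - 346}{5} = \frac{-346 + 484 Y}{5} = - \frac{346}{5} + \frac{484 Y}{5}$)
$\frac{V{\left(2 \cdot 3,578 \right)}}{-224287} + \frac{y}{t{\left(-696,-135 \right)}} = \frac{- \frac{346}{5} + \frac{484}{5} \cdot 578}{-224287} - \frac{779}{-2832} = \left(- \frac{346}{5} + \frac{279752}{5}\right) \left(- \frac{1}{224287}\right) - - \frac{779}{2832} = \frac{279406}{5} \left(- \frac{1}{224287}\right) + \frac{779}{2832} = - \frac{279406}{1121435} + \frac{779}{2832} = \frac{82320073}{3175903920}$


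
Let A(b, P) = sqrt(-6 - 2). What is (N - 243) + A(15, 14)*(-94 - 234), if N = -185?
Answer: -428 - 656*I*sqrt(2) ≈ -428.0 - 927.72*I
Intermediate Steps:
A(b, P) = 2*I*sqrt(2) (A(b, P) = sqrt(-8) = 2*I*sqrt(2))
(N - 243) + A(15, 14)*(-94 - 234) = (-185 - 243) + (2*I*sqrt(2))*(-94 - 234) = -428 + (2*I*sqrt(2))*(-328) = -428 - 656*I*sqrt(2)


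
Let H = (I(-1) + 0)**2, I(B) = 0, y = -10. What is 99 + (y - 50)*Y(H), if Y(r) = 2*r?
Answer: 99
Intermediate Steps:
H = 0 (H = (0 + 0)**2 = 0**2 = 0)
99 + (y - 50)*Y(H) = 99 + (-10 - 50)*(2*0) = 99 - 60*0 = 99 + 0 = 99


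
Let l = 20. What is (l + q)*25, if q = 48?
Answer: 1700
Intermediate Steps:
(l + q)*25 = (20 + 48)*25 = 68*25 = 1700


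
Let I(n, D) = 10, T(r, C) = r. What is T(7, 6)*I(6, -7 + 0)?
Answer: 70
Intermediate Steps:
T(7, 6)*I(6, -7 + 0) = 7*10 = 70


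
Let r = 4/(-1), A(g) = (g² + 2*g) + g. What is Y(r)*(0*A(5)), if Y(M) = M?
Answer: 0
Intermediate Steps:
A(g) = g² + 3*g
r = -4 (r = 4*(-1) = -4)
Y(r)*(0*A(5)) = -0*5*(3 + 5) = -0*5*8 = -0*40 = -4*0 = 0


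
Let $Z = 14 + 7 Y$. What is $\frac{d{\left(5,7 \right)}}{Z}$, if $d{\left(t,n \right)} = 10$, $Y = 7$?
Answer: $\frac{10}{63} \approx 0.15873$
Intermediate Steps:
$Z = 63$ ($Z = 14 + 7 \cdot 7 = 14 + 49 = 63$)
$\frac{d{\left(5,7 \right)}}{Z} = \frac{10}{63}$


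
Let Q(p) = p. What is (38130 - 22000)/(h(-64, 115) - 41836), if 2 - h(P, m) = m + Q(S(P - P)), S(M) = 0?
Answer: -16130/41949 ≈ -0.38451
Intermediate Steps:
h(P, m) = 2 - m (h(P, m) = 2 - (m + 0) = 2 - m)
(38130 - 22000)/(h(-64, 115) - 41836) = (38130 - 22000)/((2 - 1*115) - 41836) = 16130/((2 - 115) - 41836) = 16130/(-113 - 41836) = 16130/(-41949) = 16130*(-1/41949) = -16130/41949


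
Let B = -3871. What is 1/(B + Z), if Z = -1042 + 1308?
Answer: -1/3605 ≈ -0.00027739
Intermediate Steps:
Z = 266
1/(B + Z) = 1/(-3871 + 266) = 1/(-3605) = -1/3605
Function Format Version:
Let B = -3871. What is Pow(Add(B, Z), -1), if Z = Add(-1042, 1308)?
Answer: Rational(-1, 3605) ≈ -0.00027739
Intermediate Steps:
Z = 266
Pow(Add(B, Z), -1) = Pow(Add(-3871, 266), -1) = Pow(-3605, -1) = Rational(-1, 3605)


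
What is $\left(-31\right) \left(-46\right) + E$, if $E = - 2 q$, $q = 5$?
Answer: $1416$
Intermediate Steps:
$E = -10$ ($E = \left(-2\right) 5 = -10$)
$\left(-31\right) \left(-46\right) + E = \left(-31\right) \left(-46\right) - 10 = 1426 - 10 = 1416$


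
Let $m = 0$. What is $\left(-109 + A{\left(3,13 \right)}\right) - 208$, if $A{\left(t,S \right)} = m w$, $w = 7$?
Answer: $-317$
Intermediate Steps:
$A{\left(t,S \right)} = 0$ ($A{\left(t,S \right)} = 0 \cdot 7 = 0$)
$\left(-109 + A{\left(3,13 \right)}\right) - 208 = \left(-109 + 0\right) - 208 = -109 - 208 = -317$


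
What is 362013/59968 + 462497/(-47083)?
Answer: -10690362017/2823473344 ≈ -3.7862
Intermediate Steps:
362013/59968 + 462497/(-47083) = 362013*(1/59968) + 462497*(-1/47083) = 362013/59968 - 462497/47083 = -10690362017/2823473344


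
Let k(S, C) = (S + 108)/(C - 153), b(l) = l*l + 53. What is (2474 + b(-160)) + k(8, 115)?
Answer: 534355/19 ≈ 28124.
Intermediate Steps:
b(l) = 53 + l**2 (b(l) = l**2 + 53 = 53 + l**2)
k(S, C) = (108 + S)/(-153 + C)
(2474 + b(-160)) + k(8, 115) = (2474 + (53 + (-160)**2)) + (108 + 8)/(-153 + 115) = (2474 + (53 + 25600)) + 116/(-38) = (2474 + 25653) - 1/38*116 = 28127 - 58/19 = 534355/19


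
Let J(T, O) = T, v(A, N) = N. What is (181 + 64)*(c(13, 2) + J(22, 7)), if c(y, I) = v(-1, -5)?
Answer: 4165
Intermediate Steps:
c(y, I) = -5
(181 + 64)*(c(13, 2) + J(22, 7)) = (181 + 64)*(-5 + 22) = 245*17 = 4165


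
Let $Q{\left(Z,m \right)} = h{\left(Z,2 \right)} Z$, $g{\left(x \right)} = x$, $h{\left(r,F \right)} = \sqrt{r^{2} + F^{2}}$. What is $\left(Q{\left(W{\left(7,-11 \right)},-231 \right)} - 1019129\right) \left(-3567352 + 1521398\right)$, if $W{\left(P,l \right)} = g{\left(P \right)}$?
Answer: $2085091054066 - 14321678 \sqrt{53} \approx 2.085 \cdot 10^{12}$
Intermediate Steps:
$h{\left(r,F \right)} = \sqrt{F^{2} + r^{2}}$
$W{\left(P,l \right)} = P$
$Q{\left(Z,m \right)} = Z \sqrt{4 + Z^{2}}$ ($Q{\left(Z,m \right)} = \sqrt{2^{2} + Z^{2}} Z = \sqrt{4 + Z^{2}} Z = Z \sqrt{4 + Z^{2}}$)
$\left(Q{\left(W{\left(7,-11 \right)},-231 \right)} - 1019129\right) \left(-3567352 + 1521398\right) = \left(7 \sqrt{4 + 7^{2}} - 1019129\right) \left(-3567352 + 1521398\right) = \left(7 \sqrt{4 + 49} - 1019129\right) \left(-2045954\right) = \left(7 \sqrt{53} - 1019129\right) \left(-2045954\right) = \left(-1019129 + 7 \sqrt{53}\right) \left(-2045954\right) = 2085091054066 - 14321678 \sqrt{53}$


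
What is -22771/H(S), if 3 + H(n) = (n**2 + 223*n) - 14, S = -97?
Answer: 22771/12239 ≈ 1.8605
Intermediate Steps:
H(n) = -17 + n**2 + 223*n (H(n) = -3 + ((n**2 + 223*n) - 14) = -3 + (-14 + n**2 + 223*n) = -17 + n**2 + 223*n)
-22771/H(S) = -22771/(-17 + (-97)**2 + 223*(-97)) = -22771/(-17 + 9409 - 21631) = -22771/(-12239) = -22771*(-1/12239) = 22771/12239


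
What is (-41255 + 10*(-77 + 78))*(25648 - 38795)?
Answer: 542248015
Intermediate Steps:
(-41255 + 10*(-77 + 78))*(25648 - 38795) = (-41255 + 10*1)*(-13147) = (-41255 + 10)*(-13147) = -41245*(-13147) = 542248015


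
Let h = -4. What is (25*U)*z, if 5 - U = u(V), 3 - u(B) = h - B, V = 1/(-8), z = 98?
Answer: -18375/4 ≈ -4593.8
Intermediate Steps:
V = -⅛ ≈ -0.12500
u(B) = 7 + B (u(B) = 3 - (-4 - B) = 3 + (4 + B) = 7 + B)
U = -15/8 (U = 5 - (7 - ⅛) = 5 - 1*55/8 = 5 - 55/8 = -15/8 ≈ -1.8750)
(25*U)*z = (25*(-15/8))*98 = -375/8*98 = -18375/4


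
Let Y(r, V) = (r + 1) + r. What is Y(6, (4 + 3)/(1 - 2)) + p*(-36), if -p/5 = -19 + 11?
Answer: -1427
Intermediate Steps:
p = 40 (p = -5*(-19 + 11) = -5*(-8) = 40)
Y(r, V) = 1 + 2*r (Y(r, V) = (1 + r) + r = 1 + 2*r)
Y(6, (4 + 3)/(1 - 2)) + p*(-36) = (1 + 2*6) + 40*(-36) = (1 + 12) - 1440 = 13 - 1440 = -1427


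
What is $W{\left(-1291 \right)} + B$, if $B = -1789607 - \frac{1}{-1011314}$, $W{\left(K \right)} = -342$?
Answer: $- \frac{1810200482985}{1011314} \approx -1.7899 \cdot 10^{6}$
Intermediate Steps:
$B = - \frac{1809854613597}{1011314}$ ($B = -1789607 - - \frac{1}{1011314} = -1789607 + \frac{1}{1011314} = - \frac{1809854613597}{1011314} \approx -1.7896 \cdot 10^{6}$)
$W{\left(-1291 \right)} + B = -342 - \frac{1809854613597}{1011314} = - \frac{1810200482985}{1011314}$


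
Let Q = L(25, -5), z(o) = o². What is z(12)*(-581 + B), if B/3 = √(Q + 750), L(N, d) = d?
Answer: -83664 + 432*√745 ≈ -71873.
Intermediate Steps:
Q = -5
B = 3*√745 (B = 3*√(-5 + 750) = 3*√745 ≈ 81.884)
z(12)*(-581 + B) = 12²*(-581 + 3*√745) = 144*(-581 + 3*√745) = -83664 + 432*√745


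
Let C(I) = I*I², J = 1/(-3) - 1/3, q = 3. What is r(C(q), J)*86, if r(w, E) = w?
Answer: 2322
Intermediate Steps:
J = -⅔ (J = 1*(-⅓) - 1*⅓ = -⅓ - ⅓ = -⅔ ≈ -0.66667)
C(I) = I³
r(C(q), J)*86 = 3³*86 = 27*86 = 2322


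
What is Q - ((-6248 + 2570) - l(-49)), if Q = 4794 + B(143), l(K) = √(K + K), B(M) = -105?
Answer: 8367 + 7*I*√2 ≈ 8367.0 + 9.8995*I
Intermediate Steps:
l(K) = √2*√K (l(K) = √(2*K) = √2*√K)
Q = 4689 (Q = 4794 - 105 = 4689)
Q - ((-6248 + 2570) - l(-49)) = 4689 - ((-6248 + 2570) - √2*√(-49)) = 4689 - (-3678 - √2*7*I) = 4689 - (-3678 - 7*I*√2) = 4689 + (3678 + 7*I*√2) = 8367 + 7*I*√2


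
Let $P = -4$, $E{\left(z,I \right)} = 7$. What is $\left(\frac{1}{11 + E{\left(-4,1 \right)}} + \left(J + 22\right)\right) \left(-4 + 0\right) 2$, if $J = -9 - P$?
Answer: $- \frac{1228}{9} \approx -136.44$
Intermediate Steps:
$J = -5$ ($J = -9 - -4 = -9 + 4 = -5$)
$\left(\frac{1}{11 + E{\left(-4,1 \right)}} + \left(J + 22\right)\right) \left(-4 + 0\right) 2 = \left(\frac{1}{11 + 7} + \left(-5 + 22\right)\right) \left(-4 + 0\right) 2 = \left(\frac{1}{18} + 17\right) \left(\left(-4\right) 2\right) = \left(\frac{1}{18} + 17\right) \left(-8\right) = \frac{307}{18} \left(-8\right) = - \frac{1228}{9}$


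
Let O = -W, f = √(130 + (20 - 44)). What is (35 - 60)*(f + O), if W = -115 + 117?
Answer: 50 - 25*√106 ≈ -207.39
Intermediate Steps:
f = √106 (f = √(130 - 24) = √106 ≈ 10.296)
W = 2
O = -2 (O = -1*2 = -2)
(35 - 60)*(f + O) = (35 - 60)*(√106 - 2) = -25*(-2 + √106) = 50 - 25*√106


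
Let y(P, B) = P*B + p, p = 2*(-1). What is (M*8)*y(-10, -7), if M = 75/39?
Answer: 13600/13 ≈ 1046.2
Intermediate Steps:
p = -2
M = 25/13 (M = 75*(1/39) = 25/13 ≈ 1.9231)
y(P, B) = -2 + B*P (y(P, B) = P*B - 2 = B*P - 2 = -2 + B*P)
(M*8)*y(-10, -7) = ((25/13)*8)*(-2 - 7*(-10)) = 200*(-2 + 70)/13 = (200/13)*68 = 13600/13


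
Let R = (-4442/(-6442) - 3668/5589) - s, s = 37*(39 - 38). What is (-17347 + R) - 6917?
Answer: -437470110328/18002169 ≈ -24301.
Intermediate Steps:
s = 37 (s = 37*1 = 37)
R = -665481712/18002169 (R = (-4442/(-6442) - 3668/5589) - 1*37 = (-4442*(-1/6442) - 3668*1/5589) - 37 = (2221/3221 - 3668/5589) - 37 = 598541/18002169 - 37 = -665481712/18002169 ≈ -36.967)
(-17347 + R) - 6917 = (-17347 - 665481712/18002169) - 6917 = -312949107355/18002169 - 6917 = -437470110328/18002169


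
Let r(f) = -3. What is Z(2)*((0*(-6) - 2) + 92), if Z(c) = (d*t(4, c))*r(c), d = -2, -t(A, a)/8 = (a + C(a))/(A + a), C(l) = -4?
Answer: 1440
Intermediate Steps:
t(A, a) = -8*(-4 + a)/(A + a) (t(A, a) = -8*(a - 4)/(A + a) = -8*(-4 + a)/(A + a))
Z(c) = 48*(4 - c)/(4 + c) (Z(c) = -16*(4 - c)/(4 + c)*(-3) = 48*(4 - c)/(4 + c))
Z(2)*((0*(-6) - 2) + 92) = (48*(4 - 1*2)/(4 + 2))*((0*(-6) - 2) + 92) = (48*(4 - 2)/6)*((0 - 2) + 92) = (48*(⅙)*2)*(-2 + 92) = 16*90 = 1440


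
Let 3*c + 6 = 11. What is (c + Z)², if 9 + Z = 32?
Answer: 5476/9 ≈ 608.44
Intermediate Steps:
Z = 23 (Z = -9 + 32 = 23)
c = 5/3 (c = -2 + (⅓)*11 = -2 + 11/3 = 5/3 ≈ 1.6667)
(c + Z)² = (5/3 + 23)² = (74/3)² = 5476/9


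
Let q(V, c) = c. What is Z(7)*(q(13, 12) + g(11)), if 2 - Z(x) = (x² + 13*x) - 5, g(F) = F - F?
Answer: -1596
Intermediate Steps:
g(F) = 0
Z(x) = 7 - x² - 13*x (Z(x) = 2 - ((x² + 13*x) - 5) = 2 - (-5 + x² + 13*x) = 2 + (5 - x² - 13*x) = 7 - x² - 13*x)
Z(7)*(q(13, 12) + g(11)) = (7 - 1*7² - 13*7)*(12 + 0) = (7 - 1*49 - 91)*12 = (7 - 49 - 91)*12 = -133*12 = -1596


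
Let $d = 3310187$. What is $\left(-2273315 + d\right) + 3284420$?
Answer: $4321292$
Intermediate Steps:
$\left(-2273315 + d\right) + 3284420 = \left(-2273315 + 3310187\right) + 3284420 = 1036872 + 3284420 = 4321292$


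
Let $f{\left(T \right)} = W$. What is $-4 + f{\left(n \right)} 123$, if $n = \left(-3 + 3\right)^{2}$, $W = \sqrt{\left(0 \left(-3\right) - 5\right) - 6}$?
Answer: $-4 + 123 i \sqrt{11} \approx -4.0 + 407.94 i$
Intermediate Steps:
$W = i \sqrt{11}$ ($W = \sqrt{\left(0 - 5\right) - 6} = \sqrt{-5 - 6} = \sqrt{-11} = i \sqrt{11} \approx 3.3166 i$)
$n = 0$ ($n = 0^{2} = 0$)
$f{\left(T \right)} = i \sqrt{11}$
$-4 + f{\left(n \right)} 123 = -4 + i \sqrt{11} \cdot 123 = -4 + 123 i \sqrt{11}$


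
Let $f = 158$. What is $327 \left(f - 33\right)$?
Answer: $40875$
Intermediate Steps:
$327 \left(f - 33\right) = 327 \left(158 - 33\right) = 327 \cdot 125 = 40875$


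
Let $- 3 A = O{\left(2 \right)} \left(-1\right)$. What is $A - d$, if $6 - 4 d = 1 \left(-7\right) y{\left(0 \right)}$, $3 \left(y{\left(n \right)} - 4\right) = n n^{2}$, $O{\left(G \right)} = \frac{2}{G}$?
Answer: $- \frac{49}{6} \approx -8.1667$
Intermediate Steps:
$y{\left(n \right)} = 4 + \frac{n^{3}}{3}$ ($y{\left(n \right)} = 4 + \frac{n n^{2}}{3} = 4 + \frac{n^{3}}{3}$)
$d = \frac{17}{2}$ ($d = \frac{3}{2} - \frac{1 \left(-7\right) \left(4 + \frac{0^{3}}{3}\right)}{4} = \frac{3}{2} - \frac{\left(-7\right) \left(4 + \frac{1}{3} \cdot 0\right)}{4} = \frac{3}{2} - \frac{\left(-7\right) \left(4 + 0\right)}{4} = \frac{3}{2} - \frac{\left(-7\right) 4}{4} = \frac{3}{2} - -7 = \frac{3}{2} + 7 = \frac{17}{2} \approx 8.5$)
$A = \frac{1}{3}$ ($A = - \frac{\frac{2}{2} \left(-1\right)}{3} = - \frac{2 \cdot \frac{1}{2} \left(-1\right)}{3} = - \frac{1 \left(-1\right)}{3} = \left(- \frac{1}{3}\right) \left(-1\right) = \frac{1}{3} \approx 0.33333$)
$A - d = \frac{1}{3} - \frac{17}{2} = - \frac{49}{6}$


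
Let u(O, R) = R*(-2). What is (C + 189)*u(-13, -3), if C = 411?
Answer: 3600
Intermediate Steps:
u(O, R) = -2*R
(C + 189)*u(-13, -3) = (411 + 189)*(-2*(-3)) = 600*6 = 3600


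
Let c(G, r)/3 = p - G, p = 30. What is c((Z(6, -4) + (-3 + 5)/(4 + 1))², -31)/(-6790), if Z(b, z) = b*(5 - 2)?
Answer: 1653/12125 ≈ 0.13633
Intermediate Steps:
Z(b, z) = 3*b (Z(b, z) = b*3 = 3*b)
c(G, r) = 90 - 3*G (c(G, r) = 3*(30 - G) = 90 - 3*G)
c((Z(6, -4) + (-3 + 5)/(4 + 1))², -31)/(-6790) = (90 - 3*(3*6 + (-3 + 5)/(4 + 1))²)/(-6790) = (90 - 3*(18 + 2/5)²)*(-1/6790) = (90 - 3*(18 + 2*(⅕))²)*(-1/6790) = (90 - 3*(18 + ⅖)²)*(-1/6790) = (90 - 3*(92/5)²)*(-1/6790) = (90 - 3*8464/25)*(-1/6790) = (90 - 25392/25)*(-1/6790) = -23142/25*(-1/6790) = 1653/12125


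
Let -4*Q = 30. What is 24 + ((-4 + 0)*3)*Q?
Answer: 114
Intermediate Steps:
Q = -15/2 (Q = -¼*30 = -15/2 ≈ -7.5000)
24 + ((-4 + 0)*3)*Q = 24 + ((-4 + 0)*3)*(-15/2) = 24 - 4*3*(-15/2) = 24 - 12*(-15/2) = 24 + 90 = 114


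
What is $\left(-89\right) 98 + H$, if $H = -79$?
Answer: $-8801$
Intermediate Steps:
$\left(-89\right) 98 + H = \left(-89\right) 98 - 79 = -8722 - 79 = -8801$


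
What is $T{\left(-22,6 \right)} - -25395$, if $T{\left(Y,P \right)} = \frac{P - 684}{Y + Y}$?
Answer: $\frac{559029}{22} \approx 25410.0$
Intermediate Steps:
$T{\left(Y,P \right)} = \frac{-684 + P}{2 Y}$
$T{\left(-22,6 \right)} - -25395 = \frac{-684 + 6}{2 \left(-22\right)} - -25395 = \frac{1}{2} \left(- \frac{1}{22}\right) \left(-678\right) + 25395 = \frac{339}{22} + 25395 = \frac{559029}{22}$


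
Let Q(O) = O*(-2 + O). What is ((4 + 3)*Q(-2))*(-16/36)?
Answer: -224/9 ≈ -24.889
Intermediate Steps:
((4 + 3)*Q(-2))*(-16/36) = ((4 + 3)*(-2*(-2 - 2)))*(-16/36) = (7*(-2*(-4)))*(-16*1/36) = (7*8)*(-4/9) = 56*(-4/9) = -224/9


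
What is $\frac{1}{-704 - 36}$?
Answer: $- \frac{1}{740} \approx -0.0013514$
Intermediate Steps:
$\frac{1}{-704 - 36} = \frac{1}{-740} = - \frac{1}{740}$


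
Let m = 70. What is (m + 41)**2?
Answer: 12321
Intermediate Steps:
(m + 41)**2 = (70 + 41)**2 = 111**2 = 12321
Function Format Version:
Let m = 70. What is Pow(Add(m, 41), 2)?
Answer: 12321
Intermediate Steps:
Pow(Add(m, 41), 2) = Pow(Add(70, 41), 2) = Pow(111, 2) = 12321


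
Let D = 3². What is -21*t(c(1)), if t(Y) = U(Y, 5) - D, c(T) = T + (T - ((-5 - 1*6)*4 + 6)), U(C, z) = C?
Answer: -651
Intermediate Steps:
D = 9
c(T) = 38 + 2*T (c(T) = T + (T - ((-5 - 6)*4 + 6)) = T + (T - (-11*4 + 6)) = T + (T - (-44 + 6)) = T + (T - 1*(-38)) = T + (T + 38) = T + (38 + T) = 38 + 2*T)
t(Y) = -9 + Y (t(Y) = Y - 1*9 = Y - 9 = -9 + Y)
-21*t(c(1)) = -21*(-9 + (38 + 2*1)) = -21*(-9 + (38 + 2)) = -21*(-9 + 40) = -21*31 = -651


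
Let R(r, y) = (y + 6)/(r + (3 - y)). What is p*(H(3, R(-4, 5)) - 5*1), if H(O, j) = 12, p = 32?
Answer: 224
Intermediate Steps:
R(r, y) = (6 + y)/(3 + r - y)
p*(H(3, R(-4, 5)) - 5*1) = 32*(12 - 5*1) = 32*(12 - 5) = 32*7 = 224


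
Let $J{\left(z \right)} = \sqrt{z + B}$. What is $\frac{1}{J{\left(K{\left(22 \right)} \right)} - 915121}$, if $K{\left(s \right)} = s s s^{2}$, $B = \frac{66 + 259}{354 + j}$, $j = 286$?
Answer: $- \frac{117135488}{107193114929215} - \frac{8 \sqrt{59969666}}{107193114929215} \approx -1.0933 \cdot 10^{-6}$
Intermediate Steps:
$B = \frac{65}{128}$ ($B = \frac{66 + 259}{354 + 286} = \frac{325}{640} = 325 \cdot \frac{1}{640} = \frac{65}{128} \approx 0.50781$)
$K{\left(s \right)} = s^{4}$ ($K{\left(s \right)} = s^{2} s^{2} = s^{4}$)
$J{\left(z \right)} = \sqrt{\frac{65}{128} + z}$ ($J{\left(z \right)} = \sqrt{z + \frac{65}{128}} = \sqrt{\frac{65}{128} + z}$)
$\frac{1}{J{\left(K{\left(22 \right)} \right)} - 915121} = \frac{1}{\frac{\sqrt{130 + 256 \cdot 22^{4}}}{16} - 915121} = \frac{1}{\frac{\sqrt{130 + 256 \cdot 234256}}{16} - 915121} = \frac{1}{\frac{\sqrt{130 + 59969536}}{16} - 915121} = \frac{1}{\frac{\sqrt{59969666}}{16} - 915121} = \frac{1}{-915121 + \frac{\sqrt{59969666}}{16}}$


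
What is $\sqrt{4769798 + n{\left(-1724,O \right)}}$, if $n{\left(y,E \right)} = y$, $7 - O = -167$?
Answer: $3 \sqrt{529786} \approx 2183.6$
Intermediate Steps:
$O = 174$ ($O = 7 - -167 = 7 + 167 = 174$)
$\sqrt{4769798 + n{\left(-1724,O \right)}} = \sqrt{4769798 - 1724} = \sqrt{4768074} = 3 \sqrt{529786}$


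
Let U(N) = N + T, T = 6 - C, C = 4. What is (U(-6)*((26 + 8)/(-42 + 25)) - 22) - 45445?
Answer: -45459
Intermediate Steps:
T = 2 (T = 6 - 1*4 = 6 - 4 = 2)
U(N) = 2 + N (U(N) = N + 2 = 2 + N)
(U(-6)*((26 + 8)/(-42 + 25)) - 22) - 45445 = ((2 - 6)*((26 + 8)/(-42 + 25)) - 22) - 45445 = (-136/(-17) - 22) - 45445 = (-136*(-1)/17 - 22) - 45445 = (-4*(-2) - 22) - 45445 = (8 - 22) - 45445 = -14 - 45445 = -45459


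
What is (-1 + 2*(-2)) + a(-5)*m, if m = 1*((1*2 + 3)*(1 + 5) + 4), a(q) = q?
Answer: -175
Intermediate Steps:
m = 34 (m = 1*((2 + 3)*6 + 4) = 1*(5*6 + 4) = 1*(30 + 4) = 1*34 = 34)
(-1 + 2*(-2)) + a(-5)*m = (-1 + 2*(-2)) - 5*34 = (-1 - 4) - 170 = -5 - 170 = -175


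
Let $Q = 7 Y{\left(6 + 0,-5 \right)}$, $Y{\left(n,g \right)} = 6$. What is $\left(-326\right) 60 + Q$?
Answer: $-19518$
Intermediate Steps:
$Q = 42$ ($Q = 7 \cdot 6 = 42$)
$\left(-326\right) 60 + Q = \left(-326\right) 60 + 42 = -19560 + 42 = -19518$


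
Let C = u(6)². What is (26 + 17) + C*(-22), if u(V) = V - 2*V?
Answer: -749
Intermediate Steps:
u(V) = -V (u(V) = V - 2*V = -V)
C = 36 (C = (-1*6)² = (-6)² = 36)
(26 + 17) + C*(-22) = (26 + 17) + 36*(-22) = 43 - 792 = -749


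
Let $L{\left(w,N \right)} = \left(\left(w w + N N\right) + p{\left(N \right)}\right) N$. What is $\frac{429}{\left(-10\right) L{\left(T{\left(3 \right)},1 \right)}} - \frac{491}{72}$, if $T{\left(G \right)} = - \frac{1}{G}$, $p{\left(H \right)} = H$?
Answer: $- \frac{185641}{6840} \approx -27.141$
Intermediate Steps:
$L{\left(w,N \right)} = N \left(N + N^{2} + w^{2}\right)$ ($L{\left(w,N \right)} = \left(\left(w w + N N\right) + N\right) N = \left(\left(w^{2} + N^{2}\right) + N\right) N = \left(\left(N^{2} + w^{2}\right) + N\right) N = \left(N + N^{2} + w^{2}\right) N = N \left(N + N^{2} + w^{2}\right)$)
$\frac{429}{\left(-10\right) L{\left(T{\left(3 \right)},1 \right)}} - \frac{491}{72} = \frac{429}{\left(-10\right) 1 \left(1 + 1^{2} + \left(- \frac{1}{3}\right)^{2}\right)} - \frac{491}{72} = \frac{429}{\left(-10\right) 1 \left(1 + 1 + \left(\left(-1\right) \frac{1}{3}\right)^{2}\right)} - \frac{491}{72} = \frac{429}{\left(-10\right) 1 \left(1 + 1 + \left(- \frac{1}{3}\right)^{2}\right)} - \frac{491}{72} = \frac{429}{\left(-10\right) 1 \left(1 + 1 + \frac{1}{9}\right)} - \frac{491}{72} = \frac{429}{\left(-10\right) 1 \cdot \frac{19}{9}} - \frac{491}{72} = \frac{429}{\left(-10\right) \frac{19}{9}} - \frac{491}{72} = \frac{429}{- \frac{190}{9}} - \frac{491}{72} = 429 \left(- \frac{9}{190}\right) - \frac{491}{72} = - \frac{3861}{190} - \frac{491}{72} = - \frac{185641}{6840}$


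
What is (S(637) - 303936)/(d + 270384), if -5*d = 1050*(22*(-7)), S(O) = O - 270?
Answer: -303569/302724 ≈ -1.0028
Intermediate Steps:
S(O) = -270 + O
d = 32340 (d = -210*22*(-7) = -210*(-154) = -1/5*(-161700) = 32340)
(S(637) - 303936)/(d + 270384) = ((-270 + 637) - 303936)/(32340 + 270384) = (367 - 303936)/302724 = -303569*1/302724 = -303569/302724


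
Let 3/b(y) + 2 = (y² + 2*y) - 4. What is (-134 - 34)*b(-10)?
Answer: -252/37 ≈ -6.8108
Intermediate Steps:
b(y) = 3/(-6 + y² + 2*y) (b(y) = 3/(-2 + ((y² + 2*y) - 4)) = 3/(-2 + (-4 + y² + 2*y)) = 3/(-6 + y² + 2*y))
(-134 - 34)*b(-10) = (-134 - 34)*(3/(-6 + (-10)² + 2*(-10))) = -504/(-6 + 100 - 20) = -504/74 = -168*3/74 = -252/37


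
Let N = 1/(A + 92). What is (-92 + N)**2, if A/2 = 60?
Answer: 380367009/44944 ≈ 8463.1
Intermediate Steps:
A = 120 (A = 2*60 = 120)
N = 1/212 (N = 1/(120 + 92) = 1/212 ≈ 0.0047170)
(-92 + N)**2 = (-92 + 1/212)**2 = (-19503/212)**2 = 380367009/44944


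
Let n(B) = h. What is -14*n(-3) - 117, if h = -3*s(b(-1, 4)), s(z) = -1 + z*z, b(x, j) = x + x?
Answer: 9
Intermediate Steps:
b(x, j) = 2*x
s(z) = -1 + z²
h = -9 (h = -3*(-1 + (2*(-1))²) = -3*(-1 + (-2)²) = -3*(-1 + 4) = -3*3 = -9)
n(B) = -9
-14*n(-3) - 117 = -14*(-9) - 117 = 126 - 117 = 9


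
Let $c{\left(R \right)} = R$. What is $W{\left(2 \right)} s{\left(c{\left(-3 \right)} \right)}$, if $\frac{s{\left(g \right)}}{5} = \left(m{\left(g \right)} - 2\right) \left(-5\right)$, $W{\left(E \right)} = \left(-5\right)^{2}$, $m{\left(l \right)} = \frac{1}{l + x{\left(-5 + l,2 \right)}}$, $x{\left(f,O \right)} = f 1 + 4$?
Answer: $\frac{9375}{7} \approx 1339.3$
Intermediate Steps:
$x{\left(f,O \right)} = 4 + f$ ($x{\left(f,O \right)} = f + 4 = 4 + f$)
$m{\left(l \right)} = \frac{1}{-1 + 2 l}$ ($m{\left(l \right)} = \frac{1}{l + \left(4 + \left(-5 + l\right)\right)} = \frac{1}{l + \left(-1 + l\right)} = \frac{1}{-1 + 2 l}$)
$W{\left(E \right)} = 25$
$s{\left(g \right)} = 50 - \frac{25}{-1 + 2 g}$ ($s{\left(g \right)} = 5 \left(\frac{1}{-1 + 2 g} - 2\right) \left(-5\right) = 5 \left(-2 + \frac{1}{-1 + 2 g}\right) \left(-5\right) = 5 \left(10 - \frac{5}{-1 + 2 g}\right) = 50 - \frac{25}{-1 + 2 g}$)
$W{\left(2 \right)} s{\left(c{\left(-3 \right)} \right)} = 25 \frac{25 \left(-3 + 4 \left(-3\right)\right)}{-1 + 2 \left(-3\right)} = 25 \frac{25 \left(-3 - 12\right)}{-1 - 6} = 25 \cdot 25 \frac{1}{-7} \left(-15\right) = 25 \cdot 25 \left(- \frac{1}{7}\right) \left(-15\right) = 25 \cdot \frac{375}{7} = \frac{9375}{7}$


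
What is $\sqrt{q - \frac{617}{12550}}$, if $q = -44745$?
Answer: $\frac{i \sqrt{281898284234}}{2510} \approx 211.53 i$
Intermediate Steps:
$\sqrt{q - \frac{617}{12550}} = \sqrt{-44745 - \frac{617}{12550}} = \sqrt{- \frac{561550367}{12550}} = \frac{i \sqrt{281898284234}}{2510}$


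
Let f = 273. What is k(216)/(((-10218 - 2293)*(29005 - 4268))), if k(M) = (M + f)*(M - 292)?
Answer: 37164/309484607 ≈ 0.00012008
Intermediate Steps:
k(M) = (-292 + M)*(273 + M) (k(M) = (M + 273)*(M - 292) = (273 + M)*(-292 + M) = (-292 + M)*(273 + M))
k(216)/(((-10218 - 2293)*(29005 - 4268))) = (-79716 + 216² - 19*216)/(((-10218 - 2293)*(29005 - 4268))) = (-79716 + 46656 - 4104)/((-12511*24737)) = -37164/(-309484607) = -37164*(-1/309484607) = 37164/309484607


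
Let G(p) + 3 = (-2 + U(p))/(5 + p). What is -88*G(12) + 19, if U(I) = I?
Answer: 3931/17 ≈ 231.24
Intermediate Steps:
G(p) = -3 + (-2 + p)/(5 + p)
-88*G(12) + 19 = -88*(-17 - 2*12)/(5 + 12) + 19 = -88*(-17 - 24)/17 + 19 = -88*(-41)/17 + 19 = -88*(-41/17) + 19 = 3608/17 + 19 = 3931/17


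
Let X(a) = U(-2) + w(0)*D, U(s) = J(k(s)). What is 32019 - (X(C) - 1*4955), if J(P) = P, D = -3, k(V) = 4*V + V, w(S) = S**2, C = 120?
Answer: 36984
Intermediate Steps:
k(V) = 5*V
U(s) = 5*s
X(a) = -10 (X(a) = 5*(-2) + 0**2*(-3) = -10 + 0*(-3) = -10 + 0 = -10)
32019 - (X(C) - 1*4955) = 32019 - (-10 - 1*4955) = 32019 - (-10 - 4955) = 32019 - 1*(-4965) = 32019 + 4965 = 36984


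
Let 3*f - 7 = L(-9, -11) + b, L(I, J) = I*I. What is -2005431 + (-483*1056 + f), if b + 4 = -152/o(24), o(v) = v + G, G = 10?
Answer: -128288077/51 ≈ -2.5155e+6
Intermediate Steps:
o(v) = 10 + v (o(v) = v + 10 = 10 + v)
L(I, J) = I²
b = -144/17 (b = -4 - 152/(10 + 24) = -4 - 152/34 = -4 - 152*1/34 = -4 - 76/17 = -144/17 ≈ -8.4706)
f = 1352/51 (f = 7/3 + ((-9)² - 144/17)/3 = 7/3 + (81 - 144/17)/3 = 7/3 + (⅓)*(1233/17) = 7/3 + 411/17 = 1352/51 ≈ 26.510)
-2005431 + (-483*1056 + f) = -2005431 + (-483*1056 + 1352/51) = -2005431 + (-510048 + 1352/51) = -2005431 - 26011096/51 = -128288077/51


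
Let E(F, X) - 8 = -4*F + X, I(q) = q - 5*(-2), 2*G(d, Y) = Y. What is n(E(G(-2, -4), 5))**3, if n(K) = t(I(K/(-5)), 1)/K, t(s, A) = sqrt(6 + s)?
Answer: 59*sqrt(295)/231525 ≈ 0.0043769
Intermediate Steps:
G(d, Y) = Y/2
I(q) = 10 + q (I(q) = q + 10 = 10 + q)
E(F, X) = 8 + X - 4*F (E(F, X) = 8 + (-4*F + X) = 8 + (X - 4*F) = 8 + X - 4*F)
n(K) = sqrt(16 - K/5)/K (n(K) = sqrt(6 + (10 + K/(-5)))/K = sqrt(6 + (10 + K*(-1/5)))/K = sqrt(6 + (10 - K/5))/K = sqrt(16 - K/5)/K)
n(E(G(-2, -4), 5))**3 = (sqrt(400 - 5*(8 + 5 - 2*(-4)))/(5*(8 + 5 - 2*(-4))))**3 = (sqrt(400 - 5*(8 + 5 - 4*(-2)))/(5*(8 + 5 - 4*(-2))))**3 = (sqrt(400 - 5*(8 + 5 + 8))/(5*(8 + 5 + 8)))**3 = ((1/5)*sqrt(400 - 5*21)/21)**3 = ((1/5)*(1/21)*sqrt(400 - 105))**3 = ((1/5)*(1/21)*sqrt(295))**3 = (sqrt(295)/105)**3 = 59*sqrt(295)/231525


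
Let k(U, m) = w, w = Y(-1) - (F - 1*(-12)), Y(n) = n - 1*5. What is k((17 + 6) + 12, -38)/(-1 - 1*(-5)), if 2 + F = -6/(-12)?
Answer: -33/8 ≈ -4.1250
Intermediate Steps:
Y(n) = -5 + n (Y(n) = n - 5 = -5 + n)
F = -3/2 (F = -2 - 6/(-12) = -2 - 6*(-1/12) = -2 + ½ = -3/2 ≈ -1.5000)
w = -33/2 (w = (-5 - 1) - (-3/2 - 1*(-12)) = -6 - (-3/2 + 12) = -6 - 1*21/2 = -6 - 21/2 = -33/2 ≈ -16.500)
k(U, m) = -33/2
k((17 + 6) + 12, -38)/(-1 - 1*(-5)) = -33/2/(-1 - 1*(-5)) = -33/2/(-1 + 5) = -33/2/4 = (¼)*(-33/2) = -33/8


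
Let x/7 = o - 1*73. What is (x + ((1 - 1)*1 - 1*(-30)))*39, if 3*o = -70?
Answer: -25129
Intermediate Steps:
o = -70/3 (o = (⅓)*(-70) = -70/3 ≈ -23.333)
x = -2023/3 (x = 7*(-70/3 - 1*73) = 7*(-70/3 - 73) = 7*(-289/3) = -2023/3 ≈ -674.33)
(x + ((1 - 1)*1 - 1*(-30)))*39 = (-2023/3 + ((1 - 1)*1 - 1*(-30)))*39 = (-2023/3 + (0*1 + 30))*39 = (-2023/3 + (0 + 30))*39 = (-2023/3 + 30)*39 = -1933/3*39 = -25129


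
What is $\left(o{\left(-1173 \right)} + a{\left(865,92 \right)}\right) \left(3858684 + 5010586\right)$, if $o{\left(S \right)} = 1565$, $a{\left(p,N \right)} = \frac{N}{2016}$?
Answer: $\frac{3497964699205}{252} \approx 1.3881 \cdot 10^{10}$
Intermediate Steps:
$a{\left(p,N \right)} = \frac{N}{2016}$ ($a{\left(p,N \right)} = N \frac{1}{2016} = \frac{N}{2016}$)
$\left(o{\left(-1173 \right)} + a{\left(865,92 \right)}\right) \left(3858684 + 5010586\right) = \left(1565 + \frac{1}{2016} \cdot 92\right) \left(3858684 + 5010586\right) = \left(1565 + \frac{23}{504}\right) 8869270 = \frac{788783}{504} \cdot 8869270 = \frac{3497964699205}{252}$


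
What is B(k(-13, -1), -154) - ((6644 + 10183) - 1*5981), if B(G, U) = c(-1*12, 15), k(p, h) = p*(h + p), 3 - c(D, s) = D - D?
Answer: -10843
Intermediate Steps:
c(D, s) = 3 (c(D, s) = 3 - (D - D) = 3 - 1*0 = 3 + 0 = 3)
B(G, U) = 3
B(k(-13, -1), -154) - ((6644 + 10183) - 1*5981) = 3 - ((6644 + 10183) - 1*5981) = 3 - (16827 - 5981) = 3 - 1*10846 = 3 - 10846 = -10843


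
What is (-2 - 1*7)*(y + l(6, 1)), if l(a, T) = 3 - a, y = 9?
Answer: -54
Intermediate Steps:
(-2 - 1*7)*(y + l(6, 1)) = (-2 - 1*7)*(9 + (3 - 1*6)) = (-2 - 7)*(9 + (3 - 6)) = -9*(9 - 3) = -9*6 = -54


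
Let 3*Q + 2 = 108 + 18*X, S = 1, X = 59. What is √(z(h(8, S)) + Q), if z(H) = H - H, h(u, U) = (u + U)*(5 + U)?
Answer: 4*√219/3 ≈ 19.732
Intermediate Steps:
h(u, U) = (5 + U)*(U + u) (h(u, U) = (U + u)*(5 + U) = (5 + U)*(U + u))
z(H) = 0
Q = 1168/3 (Q = -⅔ + (108 + 18*59)/3 = -⅔ + (108 + 1062)/3 = -⅔ + (⅓)*1170 = -⅔ + 390 = 1168/3 ≈ 389.33)
√(z(h(8, S)) + Q) = √(0 + 1168/3) = √(1168/3) = 4*√219/3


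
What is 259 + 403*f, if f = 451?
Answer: 182012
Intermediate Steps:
259 + 403*f = 259 + 403*451 = 259 + 181753 = 182012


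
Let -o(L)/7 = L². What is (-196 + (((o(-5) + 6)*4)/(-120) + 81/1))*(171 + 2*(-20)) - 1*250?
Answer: -437311/30 ≈ -14577.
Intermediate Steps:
o(L) = -7*L²
(-196 + (((o(-5) + 6)*4)/(-120) + 81/1))*(171 + 2*(-20)) - 1*250 = (-196 + (((-7*(-5)² + 6)*4)/(-120) + 81/1))*(171 + 2*(-20)) - 1*250 = (-196 + (((-7*25 + 6)*4)*(-1/120) + 81*1))*(171 - 40) - 250 = (-196 + (((-175 + 6)*4)*(-1/120) + 81))*131 - 250 = (-196 + (-169*4*(-1/120) + 81))*131 - 250 = (-196 + (-676*(-1/120) + 81))*131 - 250 = (-196 + (169/30 + 81))*131 - 250 = (-196 + 2599/30)*131 - 250 = -3281/30*131 - 250 = -429811/30 - 250 = -437311/30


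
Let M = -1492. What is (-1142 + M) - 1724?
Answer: -4358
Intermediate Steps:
(-1142 + M) - 1724 = (-1142 - 1492) - 1724 = -2634 - 1724 = -4358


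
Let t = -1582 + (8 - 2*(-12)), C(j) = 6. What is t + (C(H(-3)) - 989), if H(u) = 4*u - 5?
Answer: -2533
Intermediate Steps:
H(u) = -5 + 4*u
t = -1550 (t = -1582 + (8 + 24) = -1582 + 32 = -1550)
t + (C(H(-3)) - 989) = -1550 + (6 - 989) = -1550 - 983 = -2533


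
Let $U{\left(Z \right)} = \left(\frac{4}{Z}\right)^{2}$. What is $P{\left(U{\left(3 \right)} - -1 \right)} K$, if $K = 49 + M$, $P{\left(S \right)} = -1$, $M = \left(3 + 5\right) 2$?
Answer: $-65$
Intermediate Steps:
$M = 16$ ($M = 8 \cdot 2 = 16$)
$U{\left(Z \right)} = \frac{16}{Z^{2}}$
$K = 65$ ($K = 49 + 16 = 65$)
$P{\left(U{\left(3 \right)} - -1 \right)} K = \left(-1\right) 65 = -65$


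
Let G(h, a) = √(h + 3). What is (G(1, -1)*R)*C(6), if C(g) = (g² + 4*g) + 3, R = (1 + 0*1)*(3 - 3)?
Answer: 0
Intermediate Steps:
G(h, a) = √(3 + h)
R = 0 (R = (1 + 0)*0 = 1*0 = 0)
C(g) = 3 + g² + 4*g
(G(1, -1)*R)*C(6) = (√(3 + 1)*0)*(3 + 6² + 4*6) = (√4*0)*(3 + 36 + 24) = (2*0)*63 = 0*63 = 0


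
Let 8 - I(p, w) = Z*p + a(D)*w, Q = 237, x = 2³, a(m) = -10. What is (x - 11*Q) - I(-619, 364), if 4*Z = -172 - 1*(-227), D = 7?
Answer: -59033/4 ≈ -14758.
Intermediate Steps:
x = 8
Z = 55/4 (Z = (-172 - 1*(-227))/4 = (-172 + 227)/4 = (¼)*55 = 55/4 ≈ 13.750)
I(p, w) = 8 + 10*w - 55*p/4 (I(p, w) = 8 - (55*p/4 - 10*w) = 8 - (-10*w + 55*p/4) = 8 + (10*w - 55*p/4) = 8 + 10*w - 55*p/4)
(x - 11*Q) - I(-619, 364) = (8 - 11*237) - (8 + 10*364 - 55/4*(-619)) = (8 - 2607) - (8 + 3640 + 34045/4) = -2599 - 1*48637/4 = -2599 - 48637/4 = -59033/4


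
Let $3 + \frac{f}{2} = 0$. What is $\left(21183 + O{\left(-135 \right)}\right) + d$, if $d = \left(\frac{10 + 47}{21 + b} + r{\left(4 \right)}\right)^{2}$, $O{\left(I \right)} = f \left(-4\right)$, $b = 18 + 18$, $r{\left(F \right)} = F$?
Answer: $21232$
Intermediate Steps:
$f = -6$ ($f = -6 + 2 \cdot 0 = -6 + 0 = -6$)
$b = 36$
$O{\left(I \right)} = 24$ ($O{\left(I \right)} = \left(-6\right) \left(-4\right) = 24$)
$d = 25$ ($d = \left(\frac{10 + 47}{21 + 36} + 4\right)^{2} = \left(\frac{57}{57} + 4\right)^{2} = \left(57 \cdot \frac{1}{57} + 4\right)^{2} = \left(1 + 4\right)^{2} = 5^{2} = 25$)
$\left(21183 + O{\left(-135 \right)}\right) + d = \left(21183 + 24\right) + 25 = 21207 + 25 = 21232$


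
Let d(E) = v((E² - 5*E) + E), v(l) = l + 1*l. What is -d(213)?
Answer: -89034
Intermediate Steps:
v(l) = 2*l (v(l) = l + l = 2*l)
d(E) = -8*E + 2*E² (d(E) = 2*((E² - 5*E) + E) = 2*(E² - 4*E) = -8*E + 2*E²)
-d(213) = -2*213*(-4 + 213) = -2*213*209 = -1*89034 = -89034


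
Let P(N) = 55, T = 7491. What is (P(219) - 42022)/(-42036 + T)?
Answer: 13989/11515 ≈ 1.2148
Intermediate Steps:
(P(219) - 42022)/(-42036 + T) = (55 - 42022)/(-42036 + 7491) = -41967/(-34545) = -41967*(-1/34545) = 13989/11515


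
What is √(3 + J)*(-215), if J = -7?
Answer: -430*I ≈ -430.0*I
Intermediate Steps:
√(3 + J)*(-215) = √(3 - 7)*(-215) = √(-4)*(-215) = (2*I)*(-215) = -430*I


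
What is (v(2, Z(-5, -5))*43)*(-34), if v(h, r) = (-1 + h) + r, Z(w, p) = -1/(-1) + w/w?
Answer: -4386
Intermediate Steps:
Z(w, p) = 2 (Z(w, p) = -1*(-1) + 1 = 1 + 1 = 2)
v(h, r) = -1 + h + r
(v(2, Z(-5, -5))*43)*(-34) = ((-1 + 2 + 2)*43)*(-34) = (3*43)*(-34) = 129*(-34) = -4386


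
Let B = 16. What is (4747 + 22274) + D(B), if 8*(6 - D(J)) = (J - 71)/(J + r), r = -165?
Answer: 32216129/1192 ≈ 27027.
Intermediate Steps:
D(J) = 6 - (-71 + J)/(8*(-165 + J)) (D(J) = 6 - (J - 71)/(8*(J - 165)) = 6 - (-71 + J)/(8*(-165 + J)))
(4747 + 22274) + D(B) = (4747 + 22274) + 47*(-167 + 16)/(8*(-165 + 16)) = 27021 + (47/8)*(-151)/(-149) = 27021 + (47/8)*(-1/149)*(-151) = 27021 + 7097/1192 = 32216129/1192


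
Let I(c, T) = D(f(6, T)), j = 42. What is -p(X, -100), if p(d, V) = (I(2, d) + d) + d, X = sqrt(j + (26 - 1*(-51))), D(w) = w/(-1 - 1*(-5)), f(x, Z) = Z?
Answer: -9*sqrt(119)/4 ≈ -24.545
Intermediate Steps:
D(w) = w/4 (D(w) = w/(-1 + 5) = w/4)
I(c, T) = T/4
X = sqrt(119) (X = sqrt(42 + (26 - 1*(-51))) = sqrt(42 + (26 + 51)) = sqrt(42 + 77) = sqrt(119) ≈ 10.909)
p(d, V) = 9*d/4 (p(d, V) = (d/4 + d) + d = 5*d/4 + d = 9*d/4)
-p(X, -100) = -9*sqrt(119)/4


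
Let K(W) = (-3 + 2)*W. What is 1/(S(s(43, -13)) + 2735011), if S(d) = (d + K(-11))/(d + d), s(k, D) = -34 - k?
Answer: 7/19145080 ≈ 3.6563e-7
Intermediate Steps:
K(W) = -W
S(d) = (11 + d)/(2*d) (S(d) = (d - 1*(-11))/(d + d) = (d + 11)/((2*d)) = (11 + d)*(1/(2*d)) = (11 + d)/(2*d))
1/(S(s(43, -13)) + 2735011) = 1/((11 + (-34 - 1*43))/(2*(-34 - 1*43)) + 2735011) = 1/((11 + (-34 - 43))/(2*(-34 - 43)) + 2735011) = 1/((1/2)*(11 - 77)/(-77) + 2735011) = 1/((1/2)*(-1/77)*(-66) + 2735011) = 1/(3/7 + 2735011) = 1/(19145080/7) = 7/19145080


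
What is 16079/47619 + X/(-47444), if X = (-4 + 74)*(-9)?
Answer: 396426023/1129617918 ≈ 0.35094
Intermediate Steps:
X = -630 (X = 70*(-9) = -630)
16079/47619 + X/(-47444) = 16079/47619 - 630/(-47444) = 16079*(1/47619) - 630*(-1/47444) = 16079/47619 + 315/23722 = 396426023/1129617918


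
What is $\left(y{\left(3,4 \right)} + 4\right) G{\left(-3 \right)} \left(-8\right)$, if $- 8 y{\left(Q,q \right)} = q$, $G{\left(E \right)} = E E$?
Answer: $-252$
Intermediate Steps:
$G{\left(E \right)} = E^{2}$
$y{\left(Q,q \right)} = - \frac{q}{8}$
$\left(y{\left(3,4 \right)} + 4\right) G{\left(-3 \right)} \left(-8\right) = \left(\left(- \frac{1}{8}\right) 4 + 4\right) \left(-3\right)^{2} \left(-8\right) = \left(- \frac{1}{2} + 4\right) 9 \left(-8\right) = \frac{7}{2} \cdot 9 \left(-8\right) = \frac{63}{2} \left(-8\right) = -252$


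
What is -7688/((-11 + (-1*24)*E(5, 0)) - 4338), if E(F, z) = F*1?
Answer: 7688/4469 ≈ 1.7203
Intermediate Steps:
E(F, z) = F
-7688/((-11 + (-1*24)*E(5, 0)) - 4338) = -7688/((-11 - 1*24*5) - 4338) = -7688/((-11 - 24*5) - 4338) = -7688/((-11 - 120) - 4338) = -7688/(-131 - 4338) = -7688/(-4469) = -7688*(-1/4469) = 7688/4469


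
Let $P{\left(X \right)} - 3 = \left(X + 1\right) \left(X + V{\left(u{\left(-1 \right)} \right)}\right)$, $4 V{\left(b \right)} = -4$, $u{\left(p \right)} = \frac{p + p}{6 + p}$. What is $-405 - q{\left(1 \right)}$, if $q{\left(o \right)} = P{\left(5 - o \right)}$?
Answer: $-423$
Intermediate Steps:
$u{\left(p \right)} = \frac{2 p}{6 + p}$
$V{\left(b \right)} = -1$ ($V{\left(b \right)} = \frac{1}{4} \left(-4\right) = -1$)
$P{\left(X \right)} = 3 + \left(1 + X\right) \left(-1 + X\right)$ ($P{\left(X \right)} = 3 + \left(X + 1\right) \left(X - 1\right) = 3 + \left(1 + X\right) \left(-1 + X\right)$)
$q{\left(o \right)} = 2 + \left(5 - o\right)^{2}$
$-405 - q{\left(1 \right)} = -405 - \left(2 + \left(-5 + 1\right)^{2}\right) = -405 - \left(2 + \left(-4\right)^{2}\right) = -405 - \left(2 + 16\right) = -405 - 18 = -423$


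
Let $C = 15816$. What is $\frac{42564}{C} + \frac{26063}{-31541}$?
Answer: $\frac{77524893}{41571038} \approx 1.8649$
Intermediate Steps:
$\frac{42564}{C} + \frac{26063}{-31541} = \frac{42564}{15816} + \frac{26063}{-31541} = 42564 \cdot \frac{1}{15816} + 26063 \left(- \frac{1}{31541}\right) = \frac{3547}{1318} - \frac{26063}{31541} = \frac{77524893}{41571038}$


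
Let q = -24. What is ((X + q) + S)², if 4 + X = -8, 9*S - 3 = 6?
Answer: 1225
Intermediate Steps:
S = 1 (S = ⅓ + (⅑)*6 = ⅓ + ⅔ = 1)
X = -12 (X = -4 - 8 = -12)
((X + q) + S)² = ((-12 - 24) + 1)² = (-36 + 1)² = (-35)² = 1225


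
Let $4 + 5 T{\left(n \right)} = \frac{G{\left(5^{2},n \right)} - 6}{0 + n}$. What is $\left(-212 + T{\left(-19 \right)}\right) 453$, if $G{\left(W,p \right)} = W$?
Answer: $-96489$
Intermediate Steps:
$T{\left(n \right)} = - \frac{4}{5} + \frac{19}{5 n}$ ($T{\left(n \right)} = - \frac{4}{5} + \frac{\left(5^{2} - 6\right) \frac{1}{0 + n}}{5} = - \frac{4}{5} + \frac{\left(25 - 6\right) \frac{1}{n}}{5} = - \frac{4}{5} + \frac{19 \frac{1}{n}}{5} = - \frac{4}{5} + \frac{19}{5 n}$)
$\left(-212 + T{\left(-19 \right)}\right) 453 = \left(-212 + \frac{19 - -76}{5 \left(-19\right)}\right) 453 = \left(-212 + \frac{1}{5} \left(- \frac{1}{19}\right) \left(19 + 76\right)\right) 453 = \left(-212 + \frac{1}{5} \left(- \frac{1}{19}\right) 95\right) 453 = \left(-212 - 1\right) 453 = \left(-213\right) 453 = -96489$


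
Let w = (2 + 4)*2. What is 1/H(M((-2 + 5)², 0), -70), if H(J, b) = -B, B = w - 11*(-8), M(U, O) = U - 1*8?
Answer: -1/100 ≈ -0.010000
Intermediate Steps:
w = 12 (w = 6*2 = 12)
M(U, O) = -8 + U (M(U, O) = U - 8 = -8 + U)
B = 100 (B = 12 - 11*(-8) = 12 + 88 = 100)
H(J, b) = -100 (H(J, b) = -1*100 = -100)
1/H(M((-2 + 5)², 0), -70) = 1/(-100) = -1/100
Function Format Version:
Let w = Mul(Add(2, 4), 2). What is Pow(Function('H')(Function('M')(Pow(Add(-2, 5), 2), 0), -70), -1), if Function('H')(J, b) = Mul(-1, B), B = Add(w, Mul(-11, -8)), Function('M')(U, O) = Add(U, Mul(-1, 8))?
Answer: Rational(-1, 100) ≈ -0.010000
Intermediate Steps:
w = 12 (w = Mul(6, 2) = 12)
Function('M')(U, O) = Add(-8, U) (Function('M')(U, O) = Add(U, -8) = Add(-8, U))
B = 100 (B = Add(12, Mul(-11, -8)) = Add(12, 88) = 100)
Function('H')(J, b) = -100 (Function('H')(J, b) = Mul(-1, 100) = -100)
Pow(Function('H')(Function('M')(Pow(Add(-2, 5), 2), 0), -70), -1) = Pow(-100, -1) = Rational(-1, 100)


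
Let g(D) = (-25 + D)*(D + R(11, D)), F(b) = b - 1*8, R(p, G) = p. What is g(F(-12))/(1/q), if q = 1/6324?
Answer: 135/2108 ≈ 0.064042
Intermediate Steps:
F(b) = -8 + b (F(b) = b - 8 = -8 + b)
q = 1/6324 ≈ 0.00015813
g(D) = (-25 + D)*(11 + D) (g(D) = (-25 + D)*(D + 11) = (-25 + D)*(11 + D))
g(F(-12))/(1/q) = (-275 + (-8 - 12)² - 14*(-8 - 12))/(1/(1/6324)) = (-275 + (-20)² - 14*(-20))/6324 = (-275 + 400 + 280)*(1/6324) = 405*(1/6324) = 135/2108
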